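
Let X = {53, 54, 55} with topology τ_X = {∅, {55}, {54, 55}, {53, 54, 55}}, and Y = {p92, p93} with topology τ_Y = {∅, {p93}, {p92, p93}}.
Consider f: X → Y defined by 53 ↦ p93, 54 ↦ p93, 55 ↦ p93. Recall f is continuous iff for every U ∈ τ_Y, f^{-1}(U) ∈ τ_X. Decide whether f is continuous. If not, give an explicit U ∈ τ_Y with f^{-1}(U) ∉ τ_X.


f IS continuous.

Compute f^{-1}(U) for each U ∈ τ_Y:
  U = ∅: f^{-1}(U) = ∅ ∈ τ_X ✓.
  U = {p93}: f^{-1}(U) = {53, 54, 55} ∈ τ_X ✓.
  U = {p92, p93}: f^{-1}(U) = {53, 54, 55} ∈ τ_X ✓.
Every preimage lies in τ_X, so f IS continuous.


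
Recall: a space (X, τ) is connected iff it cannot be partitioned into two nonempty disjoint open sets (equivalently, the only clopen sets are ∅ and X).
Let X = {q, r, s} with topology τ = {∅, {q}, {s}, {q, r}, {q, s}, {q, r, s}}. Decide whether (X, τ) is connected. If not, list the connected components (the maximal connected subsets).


(X, τ) is disconnected; components = [{s}, {q, r}].

Find clopen sets (U ∈ τ with X ∖ U ∈ τ):
  U = ∅, X ∖ U = {q, r, s} — both open, so U is clopen.
  U = {s}, X ∖ U = {q, r} — both open, so U is clopen.
  U = {q, r}, X ∖ U = {s} — both open, so U is clopen.
  U = {q, r, s}, X ∖ U = ∅ — both open, so U is clopen.
Nontrivial clopen(s) exist: e.g. {s}. So (X, τ) is disconnected.
Compute connected components by grouping points that agree on all clopens:
  component: {s}
  component: {q, r}


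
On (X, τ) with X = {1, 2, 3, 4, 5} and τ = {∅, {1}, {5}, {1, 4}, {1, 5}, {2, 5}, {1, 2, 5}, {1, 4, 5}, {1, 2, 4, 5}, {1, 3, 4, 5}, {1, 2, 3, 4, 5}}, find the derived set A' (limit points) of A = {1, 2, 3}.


A' = {3, 4}

For each x ∈ X, list the open sets U ∈ τ with x ∈ U, then check whether U ∩ (A ∖ {x}) ≠ ∅ for every such U.
  x = 1: open {1} ∋ x has {1} ∩ (A ∖ {1}) = ∅, so x is NOT a limit point.
  x = 2: open {2, 5} ∋ x has {2, 5} ∩ (A ∖ {2}) = ∅, so x is NOT a limit point.
  x = 3: opens ∋ x are {1, 3, 4, 5}, {1, 2, 3, 4, 5}; each meets A ∖ {3}, so x IS a limit point.
  x = 4: opens ∋ x are {1, 4}, {1, 4, 5}, {1, 2, 4, 5}, {1, 3, 4, 5}, {1, 2, 3, 4, 5}; each meets A ∖ {4}, so x IS a limit point.
  x = 5: open {5} ∋ x has {5} ∩ (A ∖ {5}) = ∅, so x is NOT a limit point.
Collecting: A' = {3, 4}.


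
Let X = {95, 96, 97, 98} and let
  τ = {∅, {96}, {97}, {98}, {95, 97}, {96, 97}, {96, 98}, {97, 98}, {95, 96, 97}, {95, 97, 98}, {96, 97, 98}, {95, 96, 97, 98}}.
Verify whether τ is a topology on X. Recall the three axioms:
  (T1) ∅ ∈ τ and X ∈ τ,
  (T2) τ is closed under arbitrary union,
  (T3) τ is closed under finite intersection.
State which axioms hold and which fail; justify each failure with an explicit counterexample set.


τ IS a topology on X.

Axiom (T1): ∅ ∈ τ? Yes; X ∈ τ? Yes.
Axiom (T2/T3): check pairwise unions and intersections of members of τ.
All pairwise intersections and unions checked — each lies in τ. Therefore τ satisfies (T1), (T2), (T3): it IS a topology on X.


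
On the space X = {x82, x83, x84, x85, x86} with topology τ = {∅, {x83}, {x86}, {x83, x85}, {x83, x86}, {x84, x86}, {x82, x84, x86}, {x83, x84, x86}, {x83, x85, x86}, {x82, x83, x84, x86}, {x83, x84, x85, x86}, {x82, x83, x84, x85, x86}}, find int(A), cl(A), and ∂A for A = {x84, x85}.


int(A) = ∅, cl(A) = {x82, x84, x85}, ∂A = {x82, x84, x85}.

Closed sets in (X, τ) are complements of opens:
  closed(X, τ) = {∅, {x82}, {x85}, {x82, x84}, {x82, x85}, {x83, x85}, {x82, x83, x85}, {x82, x84, x85}, {x82, x84, x86}, {x82, x83, x84, x85}, {x82, x84, x85, x86}, {x82, x83, x84, x85, x86}}.
int(A) = ⋃ {U ∈ τ : U ⊆ A}. Opens contained in A: ∅.
Taking the union of these: int(A) = ∅.
cl(A) = ⋂ {C closed : A ⊆ C}. Closed sets containing A: {x82, x84, x85}, {x82, x83, x84, x85}, {x82, x84, x85, x86}, {x82, x83, x84, x85, x86}.
Intersecting these: cl(A) = {x82, x84, x85}.
∂A = cl(A) ∖ int(A) = {x82, x84, x85} ∖ ∅ = {x82, x84, x85}.


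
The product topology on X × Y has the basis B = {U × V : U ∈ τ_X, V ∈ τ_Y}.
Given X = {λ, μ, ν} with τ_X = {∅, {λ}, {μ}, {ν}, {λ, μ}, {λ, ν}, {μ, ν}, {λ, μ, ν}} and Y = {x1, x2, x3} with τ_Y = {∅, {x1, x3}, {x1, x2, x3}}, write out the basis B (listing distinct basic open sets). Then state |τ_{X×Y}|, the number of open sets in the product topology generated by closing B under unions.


Basis B = {∅ × ∅, {λ} × {x1, x3}, {μ} × {x1, x3}, {ν} × {x1, x3}, {λ} × {x1, x2, x3}, {μ} × {x1, x2, x3}, {ν} × {x1, x2, x3}, {λ, μ} × {x1, x3}, {λ, ν} × {x1, x3}, {μ, ν} × {x1, x3}, {λ, μ} × {x1, x2, x3}, {λ, ν} × {x1, x2, x3}, {λ, μ, ν} × {x1, x3}, {μ, ν} × {x1, x2, x3}, {λ, μ, ν} × {x1, x2, x3}}; |τ_{X×Y}| = 27.

Enumerate products U × V with U ∈ τ_X, V ∈ τ_Y (deduplicated):
  ∅ × ∅ = {} (∅)
  {λ} × {x1, x3} = {(λ,x1), (λ,x3)}
  {μ} × {x1, x3} = {(μ,x1), (μ,x3)}
  {ν} × {x1, x3} = {(ν,x1), (ν,x3)}
  {λ} × {x1, x2, x3} = {(λ,x1), (λ,x2), (λ,x3)}
  {μ} × {x1, x2, x3} = {(μ,x1), (μ,x2), (μ,x3)}
  {ν} × {x1, x2, x3} = {(ν,x1), (ν,x2), (ν,x3)}
  {λ, μ} × {x1, x3} = {(λ,x1), (λ,x3), (μ,x1), (μ,x3)}
  {λ, ν} × {x1, x3} = {(λ,x1), (λ,x3), (ν,x1), (ν,x3)}
  {μ, ν} × {x1, x3} = {(μ,x1), (μ,x3), (ν,x1), (ν,x3)}
  {λ, μ} × {x1, x2, x3} = {(λ,x1), (λ,x2), (λ,x3), (μ,x1), (μ,x2), (μ,x3)}
  {λ, ν} × {x1, x2, x3} = {(λ,x1), (λ,x2), (λ,x3), (ν,x1), (ν,x2), (ν,x3)}
  {λ, μ, ν} × {x1, x3} = {(λ,x1), (λ,x3), (μ,x1), (μ,x3), (ν,x1), (ν,x3)}
  {μ, ν} × {x1, x2, x3} = {(μ,x1), (μ,x2), (μ,x3), (ν,x1), (ν,x2), (ν,x3)}
  {λ, μ, ν} × {x1, x2, x3} = {(λ,x1), (λ,x2), (λ,x3), (μ,x1), (μ,x2), (μ,x3), (ν,x1), (ν,x2), (ν,x3)}
These 15 distinct sets form the basis B.
Close under arbitrary unions to get τ_{X×Y}; counting gives |τ_{X×Y}| = 27.


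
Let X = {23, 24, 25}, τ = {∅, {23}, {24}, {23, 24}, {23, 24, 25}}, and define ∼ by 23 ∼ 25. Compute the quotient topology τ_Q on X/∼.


X/∼ = {[23=25], [24]}; |τ_Q| = 3.

Equivalence classes: [23=25], [24].
Quotient map π: X → X/∼ sends 23 ↦ [23=25], 24 ↦ [24], 25 ↦ [23=25].
For each subset V ⊆ X/∼, compute π^{-1}(V) ⊆ X and check whether π^{-1}(V) ∈ τ. V is open in τ_Q iff π^{-1}(V) ∈ τ.
  V = {}: π^{-1}(V) = ∅ ∈ τ ✓.
  V = {[23=25]}: π^{-1}(V) = {23, 25} ∉ τ ✗.
  V = {[24]}: π^{-1}(V) = {24} ∈ τ ✓.
  V = {[23=25], [24]}: π^{-1}(V) = {23, 24, 25} ∈ τ ✓.
Open sets in the quotient: τ_Q = {{}, {[24]}, {[23=25], [24]}} (3 elements).


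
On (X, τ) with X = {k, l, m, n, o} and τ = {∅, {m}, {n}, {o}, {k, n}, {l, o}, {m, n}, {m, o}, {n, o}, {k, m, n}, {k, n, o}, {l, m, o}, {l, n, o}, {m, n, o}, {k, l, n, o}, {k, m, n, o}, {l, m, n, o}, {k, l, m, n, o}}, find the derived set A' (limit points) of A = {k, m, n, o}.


A' = {k, l}

For each x ∈ X, list the open sets U ∈ τ with x ∈ U, then check whether U ∩ (A ∖ {x}) ≠ ∅ for every such U.
  x = k: opens ∋ x are {k, n}, {k, m, n}, {k, n, o}, {k, l, n, o}, {k, m, n, o}, {k, l, m, n, o}; each meets A ∖ {k}, so x IS a limit point.
  x = l: opens ∋ x are {l, o}, {l, m, o}, {l, n, o}, {k, l, n, o}, {l, m, n, o}, {k, l, m, n, o}; each meets A ∖ {l}, so x IS a limit point.
  x = m: open {m} ∋ x has {m} ∩ (A ∖ {m}) = ∅, so x is NOT a limit point.
  x = n: open {n} ∋ x has {n} ∩ (A ∖ {n}) = ∅, so x is NOT a limit point.
  x = o: open {o} ∋ x has {o} ∩ (A ∖ {o}) = ∅, so x is NOT a limit point.
Collecting: A' = {k, l}.


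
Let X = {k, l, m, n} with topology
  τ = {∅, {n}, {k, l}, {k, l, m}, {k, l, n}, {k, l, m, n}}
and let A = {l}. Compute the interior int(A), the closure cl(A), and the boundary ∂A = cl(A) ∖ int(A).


int(A) = ∅, cl(A) = {k, l, m}, ∂A = {k, l, m}.

Closed sets in (X, τ) are complements of opens:
  closed(X, τ) = {∅, {m}, {n}, {m, n}, {k, l, m}, {k, l, m, n}}.
int(A) = ⋃ {U ∈ τ : U ⊆ A}. Opens contained in A: ∅.
Taking the union of these: int(A) = ∅.
cl(A) = ⋂ {C closed : A ⊆ C}. Closed sets containing A: {k, l, m}, {k, l, m, n}.
Intersecting these: cl(A) = {k, l, m}.
∂A = cl(A) ∖ int(A) = {k, l, m} ∖ ∅ = {k, l, m}.


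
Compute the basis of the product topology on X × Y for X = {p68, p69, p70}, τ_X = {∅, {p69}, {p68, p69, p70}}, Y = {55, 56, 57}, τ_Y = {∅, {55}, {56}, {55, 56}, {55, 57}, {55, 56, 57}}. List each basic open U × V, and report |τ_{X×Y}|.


Basis B = {∅ × ∅, {p69} × {55}, {p69} × {56}, {p69} × {55, 56}, {p69} × {55, 57}, {p68, p69, p70} × {55}, {p68, p69, p70} × {56}, {p69} × {55, 56, 57}, {p68, p69, p70} × {55, 56}, {p68, p69, p70} × {55, 57}, {p68, p69, p70} × {55, 56, 57}}; |τ_{X×Y}| = 18.

Enumerate products U × V with U ∈ τ_X, V ∈ τ_Y (deduplicated):
  ∅ × ∅ = {} (∅)
  {p69} × {55} = {(p69,55)}
  {p69} × {56} = {(p69,56)}
  {p69} × {55, 56} = {(p69,55), (p69,56)}
  {p69} × {55, 57} = {(p69,55), (p69,57)}
  {p68, p69, p70} × {55} = {(p68,55), (p69,55), (p70,55)}
  {p68, p69, p70} × {56} = {(p68,56), (p69,56), (p70,56)}
  {p69} × {55, 56, 57} = {(p69,55), (p69,56), (p69,57)}
  {p68, p69, p70} × {55, 56} = {(p68,55), (p68,56), (p69,55), (p69,56), (p70,55), (p70,56)}
  {p68, p69, p70} × {55, 57} = {(p68,55), (p68,57), (p69,55), (p69,57), (p70,55), (p70,57)}
  {p68, p69, p70} × {55, 56, 57} = {(p68,55), (p68,56), (p68,57), (p69,55), (p69,56), (p69,57), (p70,55), (p70,56), (p70,57)}
These 11 distinct sets form the basis B.
Close under arbitrary unions to get τ_{X×Y}; counting gives |τ_{X×Y}| = 18.


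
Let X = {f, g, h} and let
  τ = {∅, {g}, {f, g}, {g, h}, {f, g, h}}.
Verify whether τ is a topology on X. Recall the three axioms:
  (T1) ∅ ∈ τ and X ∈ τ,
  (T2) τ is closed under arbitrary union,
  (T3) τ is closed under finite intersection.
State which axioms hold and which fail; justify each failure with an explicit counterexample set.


τ IS a topology on X.

Axiom (T1): ∅ ∈ τ? Yes; X ∈ τ? Yes.
Axiom (T2/T3): check pairwise unions and intersections of members of τ.
All pairwise intersections and unions checked — each lies in τ. Therefore τ satisfies (T1), (T2), (T3): it IS a topology on X.


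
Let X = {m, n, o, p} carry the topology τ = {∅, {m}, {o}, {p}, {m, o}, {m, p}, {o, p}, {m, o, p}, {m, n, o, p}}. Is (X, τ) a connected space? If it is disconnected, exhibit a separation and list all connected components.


(X, τ) is connected.

Find clopen sets (U ∈ τ with X ∖ U ∈ τ):
  U = ∅, X ∖ U = {m, n, o, p} — both open, so U is clopen.
  U = {m, n, o, p}, X ∖ U = ∅ — both open, so U is clopen.
Only trivial clopens (∅ and X) exist, so (X, τ) is connected.
Compute connected components by grouping points that agree on all clopens:
  component: {m, n, o, p}


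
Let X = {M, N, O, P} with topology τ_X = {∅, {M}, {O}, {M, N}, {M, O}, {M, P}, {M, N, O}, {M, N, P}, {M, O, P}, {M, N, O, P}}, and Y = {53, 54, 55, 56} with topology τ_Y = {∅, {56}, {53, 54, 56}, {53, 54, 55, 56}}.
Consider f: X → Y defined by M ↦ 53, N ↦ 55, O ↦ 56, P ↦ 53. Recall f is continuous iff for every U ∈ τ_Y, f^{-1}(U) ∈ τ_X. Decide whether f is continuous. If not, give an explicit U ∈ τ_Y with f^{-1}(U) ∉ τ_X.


f IS continuous.

Compute f^{-1}(U) for each U ∈ τ_Y:
  U = ∅: f^{-1}(U) = ∅ ∈ τ_X ✓.
  U = {56}: f^{-1}(U) = {O} ∈ τ_X ✓.
  U = {53, 54, 56}: f^{-1}(U) = {M, O, P} ∈ τ_X ✓.
  U = {53, 54, 55, 56}: f^{-1}(U) = {M, N, O, P} ∈ τ_X ✓.
Every preimage lies in τ_X, so f IS continuous.


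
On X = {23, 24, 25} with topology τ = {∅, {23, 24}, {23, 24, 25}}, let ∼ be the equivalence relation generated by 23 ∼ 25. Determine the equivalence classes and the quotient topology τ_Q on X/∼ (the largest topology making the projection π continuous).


X/∼ = {[23=25], [24]}; |τ_Q| = 2.

Equivalence classes: [23=25], [24].
Quotient map π: X → X/∼ sends 23 ↦ [23=25], 24 ↦ [24], 25 ↦ [23=25].
For each subset V ⊆ X/∼, compute π^{-1}(V) ⊆ X and check whether π^{-1}(V) ∈ τ. V is open in τ_Q iff π^{-1}(V) ∈ τ.
  V = {}: π^{-1}(V) = ∅ ∈ τ ✓.
  V = {[23=25]}: π^{-1}(V) = {23, 25} ∉ τ ✗.
  V = {[24]}: π^{-1}(V) = {24} ∉ τ ✗.
  V = {[23=25], [24]}: π^{-1}(V) = {23, 24, 25} ∈ τ ✓.
Open sets in the quotient: τ_Q = {{}, {[23=25], [24]}} (2 elements).


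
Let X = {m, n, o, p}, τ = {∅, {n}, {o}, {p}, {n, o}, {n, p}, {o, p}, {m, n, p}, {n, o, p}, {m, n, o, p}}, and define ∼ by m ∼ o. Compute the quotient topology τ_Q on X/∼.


X/∼ = {[m=o], [n], [p]}; |τ_Q| = 5.

Equivalence classes: [m=o], [n], [p].
Quotient map π: X → X/∼ sends m ↦ [m=o], n ↦ [n], o ↦ [m=o], p ↦ [p].
For each subset V ⊆ X/∼, compute π^{-1}(V) ⊆ X and check whether π^{-1}(V) ∈ τ. V is open in τ_Q iff π^{-1}(V) ∈ τ.
  V = {}: π^{-1}(V) = ∅ ∈ τ ✓.
  V = {[m=o]}: π^{-1}(V) = {m, o} ∉ τ ✗.
  V = {[n]}: π^{-1}(V) = {n} ∈ τ ✓.
  V = {[m=o], [n]}: π^{-1}(V) = {m, n, o} ∉ τ ✗.
  V = {[p]}: π^{-1}(V) = {p} ∈ τ ✓.
  V = {[m=o], [p]}: π^{-1}(V) = {m, o, p} ∉ τ ✗.
  V = {[n], [p]}: π^{-1}(V) = {n, p} ∈ τ ✓.
  V = {[m=o], [n], [p]}: π^{-1}(V) = {m, n, o, p} ∈ τ ✓.
Open sets in the quotient: τ_Q = {{}, {[n]}, {[p]}, {[n], [p]}, {[m=o], [n], [p]}} (5 elements).


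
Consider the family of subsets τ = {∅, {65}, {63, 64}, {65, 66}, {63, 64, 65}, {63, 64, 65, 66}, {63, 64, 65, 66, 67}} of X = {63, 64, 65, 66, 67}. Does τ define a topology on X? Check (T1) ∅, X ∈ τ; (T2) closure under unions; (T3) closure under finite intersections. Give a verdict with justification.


τ IS a topology on X.

Axiom (T1): ∅ ∈ τ? Yes; X ∈ τ? Yes.
Axiom (T2/T3): check pairwise unions and intersections of members of τ.
All pairwise intersections and unions checked — each lies in τ. Therefore τ satisfies (T1), (T2), (T3): it IS a topology on X.


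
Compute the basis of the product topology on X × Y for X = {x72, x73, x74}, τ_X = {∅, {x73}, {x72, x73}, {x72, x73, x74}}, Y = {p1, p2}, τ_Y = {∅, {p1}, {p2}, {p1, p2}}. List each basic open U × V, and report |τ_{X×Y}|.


Basis B = {∅ × ∅, {x73} × {p1}, {x73} × {p2}, {x72, x73} × {p1}, {x72, x73} × {p2}, {x73} × {p1, p2}, {x72, x73, x74} × {p1}, {x72, x73, x74} × {p2}, {x72, x73} × {p1, p2}, {x72, x73, x74} × {p1, p2}}; |τ_{X×Y}| = 16.

Enumerate products U × V with U ∈ τ_X, V ∈ τ_Y (deduplicated):
  ∅ × ∅ = {} (∅)
  {x73} × {p1} = {(x73,p1)}
  {x73} × {p2} = {(x73,p2)}
  {x72, x73} × {p1} = {(x72,p1), (x73,p1)}
  {x72, x73} × {p2} = {(x72,p2), (x73,p2)}
  {x73} × {p1, p2} = {(x73,p1), (x73,p2)}
  {x72, x73, x74} × {p1} = {(x72,p1), (x73,p1), (x74,p1)}
  {x72, x73, x74} × {p2} = {(x72,p2), (x73,p2), (x74,p2)}
  {x72, x73} × {p1, p2} = {(x72,p1), (x72,p2), (x73,p1), (x73,p2)}
  {x72, x73, x74} × {p1, p2} = {(x72,p1), (x72,p2), (x73,p1), (x73,p2), (x74,p1), (x74,p2)}
These 10 distinct sets form the basis B.
Close under arbitrary unions to get τ_{X×Y}; counting gives |τ_{X×Y}| = 16.


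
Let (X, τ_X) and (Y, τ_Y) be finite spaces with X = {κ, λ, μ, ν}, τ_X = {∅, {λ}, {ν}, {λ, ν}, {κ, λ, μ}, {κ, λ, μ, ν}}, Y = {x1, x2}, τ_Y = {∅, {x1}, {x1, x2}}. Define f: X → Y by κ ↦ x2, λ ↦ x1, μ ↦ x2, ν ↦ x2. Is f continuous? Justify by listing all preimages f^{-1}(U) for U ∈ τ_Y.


f IS continuous.

Compute f^{-1}(U) for each U ∈ τ_Y:
  U = ∅: f^{-1}(U) = ∅ ∈ τ_X ✓.
  U = {x1}: f^{-1}(U) = {λ} ∈ τ_X ✓.
  U = {x1, x2}: f^{-1}(U) = {κ, λ, μ, ν} ∈ τ_X ✓.
Every preimage lies in τ_X, so f IS continuous.


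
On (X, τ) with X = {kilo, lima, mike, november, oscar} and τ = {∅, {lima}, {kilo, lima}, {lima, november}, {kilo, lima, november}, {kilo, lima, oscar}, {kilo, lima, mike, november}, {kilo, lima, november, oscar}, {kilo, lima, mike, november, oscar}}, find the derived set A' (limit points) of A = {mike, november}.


A' = {mike}

For each x ∈ X, list the open sets U ∈ τ with x ∈ U, then check whether U ∩ (A ∖ {x}) ≠ ∅ for every such U.
  x = kilo: open {kilo, lima} ∋ x has {kilo, lima} ∩ (A ∖ {kilo}) = ∅, so x is NOT a limit point.
  x = lima: open {lima} ∋ x has {lima} ∩ (A ∖ {lima}) = ∅, so x is NOT a limit point.
  x = mike: opens ∋ x are {kilo, lima, mike, november}, {kilo, lima, mike, november, oscar}; each meets A ∖ {mike}, so x IS a limit point.
  x = november: open {lima, november} ∋ x has {lima, november} ∩ (A ∖ {november}) = ∅, so x is NOT a limit point.
  x = oscar: open {kilo, lima, oscar} ∋ x has {kilo, lima, oscar} ∩ (A ∖ {oscar}) = ∅, so x is NOT a limit point.
Collecting: A' = {mike}.


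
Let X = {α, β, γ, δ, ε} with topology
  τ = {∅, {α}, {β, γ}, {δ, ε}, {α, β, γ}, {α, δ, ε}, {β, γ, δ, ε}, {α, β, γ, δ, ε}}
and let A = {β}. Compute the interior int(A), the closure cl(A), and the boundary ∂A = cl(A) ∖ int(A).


int(A) = ∅, cl(A) = {β, γ}, ∂A = {β, γ}.

Closed sets in (X, τ) are complements of opens:
  closed(X, τ) = {∅, {α}, {β, γ}, {δ, ε}, {α, β, γ}, {α, δ, ε}, {β, γ, δ, ε}, {α, β, γ, δ, ε}}.
int(A) = ⋃ {U ∈ τ : U ⊆ A}. Opens contained in A: ∅.
Taking the union of these: int(A) = ∅.
cl(A) = ⋂ {C closed : A ⊆ C}. Closed sets containing A: {β, γ}, {α, β, γ}, {β, γ, δ, ε}, {α, β, γ, δ, ε}.
Intersecting these: cl(A) = {β, γ}.
∂A = cl(A) ∖ int(A) = {β, γ} ∖ ∅ = {β, γ}.


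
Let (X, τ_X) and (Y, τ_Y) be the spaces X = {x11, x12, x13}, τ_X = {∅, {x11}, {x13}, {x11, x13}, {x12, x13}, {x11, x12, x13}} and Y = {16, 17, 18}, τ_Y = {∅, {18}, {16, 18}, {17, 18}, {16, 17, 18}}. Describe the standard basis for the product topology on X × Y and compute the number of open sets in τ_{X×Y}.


Basis B = {∅ × ∅, {x11} × {18}, {x13} × {18}, {x11} × {16, 18}, {x11} × {17, 18}, {x11, x13} × {18}, {x12, x13} × {18}, {x13} × {16, 18}, {x13} × {17, 18}, {x11} × {16, 17, 18}, {x11, x12, x13} × {18}, {x13} × {16, 17, 18}, {x11, x13} × {16, 18}, {x11, x13} × {17, 18}, {x12, x13} × {16, 18}, {x12, x13} × {17, 18}, {x11, x13} × {16, 17, 18}, {x11, x12, x13} × {16, 18}, {x11, x12, x13} × {17, 18}, {x12, x13} × {16, 17, 18}, {x11, x12, x13} × {16, 17, 18}}; |τ_{X×Y}| = 70.

Enumerate products U × V with U ∈ τ_X, V ∈ τ_Y (deduplicated):
  ∅ × ∅ = {} (∅)
  {x11} × {18} = {(x11,18)}
  {x13} × {18} = {(x13,18)}
  {x11} × {16, 18} = {(x11,16), (x11,18)}
  {x11} × {17, 18} = {(x11,17), (x11,18)}
  {x11, x13} × {18} = {(x11,18), (x13,18)}
  {x12, x13} × {18} = {(x12,18), (x13,18)}
  {x13} × {16, 18} = {(x13,16), (x13,18)}
  {x13} × {17, 18} = {(x13,17), (x13,18)}
  {x11} × {16, 17, 18} = {(x11,16), (x11,17), (x11,18)}
  {x11, x12, x13} × {18} = {(x11,18), (x12,18), (x13,18)}
  {x13} × {16, 17, 18} = {(x13,16), (x13,17), (x13,18)}
  {x11, x13} × {16, 18} = {(x11,16), (x11,18), (x13,16), (x13,18)}
  {x11, x13} × {17, 18} = {(x11,17), (x11,18), (x13,17), (x13,18)}
  {x12, x13} × {16, 18} = {(x12,16), (x12,18), (x13,16), (x13,18)}
  {x12, x13} × {17, 18} = {(x12,17), (x12,18), (x13,17), (x13,18)}
  {x11, x13} × {16, 17, 18} = {(x11,16), (x11,17), (x11,18), (x13,16), (x13,17), (x13,18)}
  {x11, x12, x13} × {16, 18} = {(x11,16), (x11,18), (x12,16), (x12,18), (x13,16), (x13,18)}
  {x11, x12, x13} × {17, 18} = {(x11,17), (x11,18), (x12,17), (x12,18), (x13,17), (x13,18)}
  {x12, x13} × {16, 17, 18} = {(x12,16), (x12,17), (x12,18), (x13,16), (x13,17), (x13,18)}
  {x11, x12, x13} × {16, 17, 18} = {(x11,16), (x11,17), (x11,18), (x12,16), (x12,17), (x12,18), (x13,16), (x13,17), (x13,18)}
These 21 distinct sets form the basis B.
Close under arbitrary unions to get τ_{X×Y}; counting gives |τ_{X×Y}| = 70.


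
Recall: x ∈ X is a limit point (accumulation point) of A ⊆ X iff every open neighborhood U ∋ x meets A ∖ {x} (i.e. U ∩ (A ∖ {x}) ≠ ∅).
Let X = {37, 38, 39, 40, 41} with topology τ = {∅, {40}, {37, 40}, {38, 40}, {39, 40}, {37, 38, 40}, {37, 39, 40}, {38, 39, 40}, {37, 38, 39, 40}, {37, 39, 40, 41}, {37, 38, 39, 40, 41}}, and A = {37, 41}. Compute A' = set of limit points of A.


A' = {41}

For each x ∈ X, list the open sets U ∈ τ with x ∈ U, then check whether U ∩ (A ∖ {x}) ≠ ∅ for every such U.
  x = 37: open {37, 40} ∋ x has {37, 40} ∩ (A ∖ {37}) = ∅, so x is NOT a limit point.
  x = 38: open {38, 40} ∋ x has {38, 40} ∩ (A ∖ {38}) = ∅, so x is NOT a limit point.
  x = 39: open {39, 40} ∋ x has {39, 40} ∩ (A ∖ {39}) = ∅, so x is NOT a limit point.
  x = 40: open {40} ∋ x has {40} ∩ (A ∖ {40}) = ∅, so x is NOT a limit point.
  x = 41: opens ∋ x are {37, 39, 40, 41}, {37, 38, 39, 40, 41}; each meets A ∖ {41}, so x IS a limit point.
Collecting: A' = {41}.


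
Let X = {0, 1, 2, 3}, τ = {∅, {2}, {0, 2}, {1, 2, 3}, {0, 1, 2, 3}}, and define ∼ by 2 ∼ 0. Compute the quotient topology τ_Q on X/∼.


X/∼ = {[0=2], [1], [3]}; |τ_Q| = 3.

Equivalence classes: [0=2], [1], [3].
Quotient map π: X → X/∼ sends 0 ↦ [0=2], 1 ↦ [1], 2 ↦ [0=2], 3 ↦ [3].
For each subset V ⊆ X/∼, compute π^{-1}(V) ⊆ X and check whether π^{-1}(V) ∈ τ. V is open in τ_Q iff π^{-1}(V) ∈ τ.
  V = {}: π^{-1}(V) = ∅ ∈ τ ✓.
  V = {[0=2]}: π^{-1}(V) = {0, 2} ∈ τ ✓.
  V = {[1]}: π^{-1}(V) = {1} ∉ τ ✗.
  V = {[0=2], [1]}: π^{-1}(V) = {0, 1, 2} ∉ τ ✗.
  V = {[3]}: π^{-1}(V) = {3} ∉ τ ✗.
  V = {[0=2], [3]}: π^{-1}(V) = {0, 2, 3} ∉ τ ✗.
  V = {[1], [3]}: π^{-1}(V) = {1, 3} ∉ τ ✗.
  V = {[0=2], [1], [3]}: π^{-1}(V) = {0, 1, 2, 3} ∈ τ ✓.
Open sets in the quotient: τ_Q = {{}, {[0=2]}, {[0=2], [1], [3]}} (3 elements).


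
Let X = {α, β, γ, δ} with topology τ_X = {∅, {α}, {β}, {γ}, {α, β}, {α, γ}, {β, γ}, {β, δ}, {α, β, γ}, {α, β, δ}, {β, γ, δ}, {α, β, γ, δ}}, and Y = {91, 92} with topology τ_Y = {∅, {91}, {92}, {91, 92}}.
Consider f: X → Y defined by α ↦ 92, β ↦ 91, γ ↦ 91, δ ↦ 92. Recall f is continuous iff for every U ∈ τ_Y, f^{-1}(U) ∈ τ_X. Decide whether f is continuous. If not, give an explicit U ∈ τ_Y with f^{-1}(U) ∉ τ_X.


f is NOT continuous.

Compute f^{-1}(U) for each U ∈ τ_Y:
  U = ∅: f^{-1}(U) = ∅ ∈ τ_X ✓.
  U = {91}: f^{-1}(U) = {β, γ} ∈ τ_X ✓.
  U = {92}: f^{-1}(U) = {α, δ} ∉ τ_X ✗.
  U = {91, 92}: f^{-1}(U) = {α, β, γ, δ} ∈ τ_X ✓.
Found U = {92} with f^{-1}(U) = {α, δ} not in τ_X. Therefore f is NOT continuous.


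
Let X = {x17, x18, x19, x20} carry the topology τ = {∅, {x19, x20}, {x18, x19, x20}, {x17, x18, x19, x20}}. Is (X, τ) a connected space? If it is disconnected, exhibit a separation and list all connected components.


(X, τ) is connected.

Find clopen sets (U ∈ τ with X ∖ U ∈ τ):
  U = ∅, X ∖ U = {x17, x18, x19, x20} — both open, so U is clopen.
  U = {x17, x18, x19, x20}, X ∖ U = ∅ — both open, so U is clopen.
Only trivial clopens (∅ and X) exist, so (X, τ) is connected.
Compute connected components by grouping points that agree on all clopens:
  component: {x17, x18, x19, x20}


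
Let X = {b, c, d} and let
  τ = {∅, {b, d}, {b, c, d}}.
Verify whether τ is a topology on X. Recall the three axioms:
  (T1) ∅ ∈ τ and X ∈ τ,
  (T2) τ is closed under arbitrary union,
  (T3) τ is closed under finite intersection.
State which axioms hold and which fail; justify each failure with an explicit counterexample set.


τ IS a topology on X.

Axiom (T1): ∅ ∈ τ? Yes; X ∈ τ? Yes.
Axiom (T2/T3): check pairwise unions and intersections of members of τ.
All pairwise intersections and unions checked — each lies in τ. Therefore τ satisfies (T1), (T2), (T3): it IS a topology on X.


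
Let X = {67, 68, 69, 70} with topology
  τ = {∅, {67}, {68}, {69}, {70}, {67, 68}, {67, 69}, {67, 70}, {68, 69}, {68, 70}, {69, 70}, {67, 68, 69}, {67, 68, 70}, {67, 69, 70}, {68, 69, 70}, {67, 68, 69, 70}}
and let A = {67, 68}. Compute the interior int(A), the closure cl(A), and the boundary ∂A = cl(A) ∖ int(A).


int(A) = {67, 68}, cl(A) = {67, 68}, ∂A = ∅.

Closed sets in (X, τ) are complements of opens:
  closed(X, τ) = {∅, {67}, {68}, {69}, {70}, {67, 68}, {67, 69}, {67, 70}, {68, 69}, {68, 70}, {69, 70}, {67, 68, 69}, {67, 68, 70}, {67, 69, 70}, {68, 69, 70}, {67, 68, 69, 70}}.
int(A) = ⋃ {U ∈ τ : U ⊆ A}. Opens contained in A: ∅, {67}, {68}, {67, 68}.
Taking the union of these: int(A) = {67, 68}.
cl(A) = ⋂ {C closed : A ⊆ C}. Closed sets containing A: {67, 68}, {67, 68, 69}, {67, 68, 70}, {67, 68, 69, 70}.
Intersecting these: cl(A) = {67, 68}.
∂A = cl(A) ∖ int(A) = {67, 68} ∖ {67, 68} = ∅.


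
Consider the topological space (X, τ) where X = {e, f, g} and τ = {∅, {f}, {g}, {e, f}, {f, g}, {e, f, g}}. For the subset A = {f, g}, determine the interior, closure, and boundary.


int(A) = {f, g}, cl(A) = {e, f, g}, ∂A = {e}.

Closed sets in (X, τ) are complements of opens:
  closed(X, τ) = {∅, {e}, {g}, {e, f}, {e, g}, {e, f, g}}.
int(A) = ⋃ {U ∈ τ : U ⊆ A}. Opens contained in A: ∅, {f}, {g}, {f, g}.
Taking the union of these: int(A) = {f, g}.
cl(A) = ⋂ {C closed : A ⊆ C}. Closed sets containing A: {e, f, g}.
Intersecting these: cl(A) = {e, f, g}.
∂A = cl(A) ∖ int(A) = {e, f, g} ∖ {f, g} = {e}.


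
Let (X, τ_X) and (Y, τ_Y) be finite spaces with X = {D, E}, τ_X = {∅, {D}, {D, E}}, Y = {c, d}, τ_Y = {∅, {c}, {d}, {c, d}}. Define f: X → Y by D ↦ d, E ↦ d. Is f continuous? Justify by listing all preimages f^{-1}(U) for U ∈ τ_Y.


f IS continuous.

Compute f^{-1}(U) for each U ∈ τ_Y:
  U = ∅: f^{-1}(U) = ∅ ∈ τ_X ✓.
  U = {c}: f^{-1}(U) = ∅ ∈ τ_X ✓.
  U = {d}: f^{-1}(U) = {D, E} ∈ τ_X ✓.
  U = {c, d}: f^{-1}(U) = {D, E} ∈ τ_X ✓.
Every preimage lies in τ_X, so f IS continuous.


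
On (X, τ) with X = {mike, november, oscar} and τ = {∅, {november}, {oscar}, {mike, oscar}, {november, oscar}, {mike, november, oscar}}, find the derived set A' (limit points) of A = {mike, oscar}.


A' = {mike}

For each x ∈ X, list the open sets U ∈ τ with x ∈ U, then check whether U ∩ (A ∖ {x}) ≠ ∅ for every such U.
  x = mike: opens ∋ x are {mike, oscar}, {mike, november, oscar}; each meets A ∖ {mike}, so x IS a limit point.
  x = november: open {november} ∋ x has {november} ∩ (A ∖ {november}) = ∅, so x is NOT a limit point.
  x = oscar: open {oscar} ∋ x has {oscar} ∩ (A ∖ {oscar}) = ∅, so x is NOT a limit point.
Collecting: A' = {mike}.


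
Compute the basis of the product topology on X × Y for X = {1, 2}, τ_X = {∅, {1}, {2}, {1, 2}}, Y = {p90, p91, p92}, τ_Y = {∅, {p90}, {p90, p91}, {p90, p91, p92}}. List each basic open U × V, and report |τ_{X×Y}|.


Basis B = {∅ × ∅, {1} × {p90}, {2} × {p90}, {1} × {p90, p91}, {1, 2} × {p90}, {2} × {p90, p91}, {1} × {p90, p91, p92}, {2} × {p90, p91, p92}, {1, 2} × {p90, p91}, {1, 2} × {p90, p91, p92}}; |τ_{X×Y}| = 16.

Enumerate products U × V with U ∈ τ_X, V ∈ τ_Y (deduplicated):
  ∅ × ∅ = {} (∅)
  {1} × {p90} = {(1,p90)}
  {2} × {p90} = {(2,p90)}
  {1} × {p90, p91} = {(1,p90), (1,p91)}
  {1, 2} × {p90} = {(1,p90), (2,p90)}
  {2} × {p90, p91} = {(2,p90), (2,p91)}
  {1} × {p90, p91, p92} = {(1,p90), (1,p91), (1,p92)}
  {2} × {p90, p91, p92} = {(2,p90), (2,p91), (2,p92)}
  {1, 2} × {p90, p91} = {(1,p90), (1,p91), (2,p90), (2,p91)}
  {1, 2} × {p90, p91, p92} = {(1,p90), (1,p91), (1,p92), (2,p90), (2,p91), (2,p92)}
These 10 distinct sets form the basis B.
Close under arbitrary unions to get τ_{X×Y}; counting gives |τ_{X×Y}| = 16.


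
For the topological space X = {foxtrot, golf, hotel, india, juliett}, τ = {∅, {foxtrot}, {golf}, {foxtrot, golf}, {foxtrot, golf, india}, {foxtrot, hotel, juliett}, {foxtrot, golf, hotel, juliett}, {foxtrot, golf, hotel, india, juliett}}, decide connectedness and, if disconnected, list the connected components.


(X, τ) is connected.

Find clopen sets (U ∈ τ with X ∖ U ∈ τ):
  U = ∅, X ∖ U = {foxtrot, golf, hotel, india, juliett} — both open, so U is clopen.
  U = {foxtrot, golf, hotel, india, juliett}, X ∖ U = ∅ — both open, so U is clopen.
Only trivial clopens (∅ and X) exist, so (X, τ) is connected.
Compute connected components by grouping points that agree on all clopens:
  component: {foxtrot, golf, hotel, india, juliett}


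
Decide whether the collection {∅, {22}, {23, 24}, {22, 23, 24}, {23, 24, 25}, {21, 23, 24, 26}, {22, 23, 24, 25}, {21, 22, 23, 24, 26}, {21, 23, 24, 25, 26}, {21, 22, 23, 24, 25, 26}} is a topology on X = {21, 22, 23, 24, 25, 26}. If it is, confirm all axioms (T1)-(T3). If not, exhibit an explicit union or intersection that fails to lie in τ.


τ IS a topology on X.

Axiom (T1): ∅ ∈ τ? Yes; X ∈ τ? Yes.
Axiom (T2/T3): check pairwise unions and intersections of members of τ.
All pairwise intersections and unions checked — each lies in τ. Therefore τ satisfies (T1), (T2), (T3): it IS a topology on X.


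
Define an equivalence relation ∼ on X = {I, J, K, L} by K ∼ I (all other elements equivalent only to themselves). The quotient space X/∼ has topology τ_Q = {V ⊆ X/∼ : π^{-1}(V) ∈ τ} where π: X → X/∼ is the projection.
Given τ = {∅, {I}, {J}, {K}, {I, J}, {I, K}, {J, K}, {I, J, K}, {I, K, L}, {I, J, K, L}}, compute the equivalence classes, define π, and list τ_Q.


X/∼ = {[I=K], [J], [L]}; |τ_Q| = 6.

Equivalence classes: [I=K], [J], [L].
Quotient map π: X → X/∼ sends I ↦ [I=K], J ↦ [J], K ↦ [I=K], L ↦ [L].
For each subset V ⊆ X/∼, compute π^{-1}(V) ⊆ X and check whether π^{-1}(V) ∈ τ. V is open in τ_Q iff π^{-1}(V) ∈ τ.
  V = {}: π^{-1}(V) = ∅ ∈ τ ✓.
  V = {[I=K]}: π^{-1}(V) = {I, K} ∈ τ ✓.
  V = {[J]}: π^{-1}(V) = {J} ∈ τ ✓.
  V = {[I=K], [J]}: π^{-1}(V) = {I, J, K} ∈ τ ✓.
  V = {[L]}: π^{-1}(V) = {L} ∉ τ ✗.
  V = {[I=K], [L]}: π^{-1}(V) = {I, K, L} ∈ τ ✓.
  V = {[J], [L]}: π^{-1}(V) = {J, L} ∉ τ ✗.
  V = {[I=K], [J], [L]}: π^{-1}(V) = {I, J, K, L} ∈ τ ✓.
Open sets in the quotient: τ_Q = {{}, {[I=K]}, {[J]}, {[I=K], [J]}, {[I=K], [L]}, {[I=K], [J], [L]}} (6 elements).


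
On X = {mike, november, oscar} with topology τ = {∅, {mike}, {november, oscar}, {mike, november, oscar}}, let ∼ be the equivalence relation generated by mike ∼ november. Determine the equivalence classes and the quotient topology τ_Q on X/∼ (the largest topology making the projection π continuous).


X/∼ = {[mike=november], [oscar]}; |τ_Q| = 2.

Equivalence classes: [mike=november], [oscar].
Quotient map π: X → X/∼ sends mike ↦ [mike=november], november ↦ [mike=november], oscar ↦ [oscar].
For each subset V ⊆ X/∼, compute π^{-1}(V) ⊆ X and check whether π^{-1}(V) ∈ τ. V is open in τ_Q iff π^{-1}(V) ∈ τ.
  V = {}: π^{-1}(V) = ∅ ∈ τ ✓.
  V = {[mike=november]}: π^{-1}(V) = {mike, november} ∉ τ ✗.
  V = {[oscar]}: π^{-1}(V) = {oscar} ∉ τ ✗.
  V = {[mike=november], [oscar]}: π^{-1}(V) = {mike, november, oscar} ∈ τ ✓.
Open sets in the quotient: τ_Q = {{}, {[mike=november], [oscar]}} (2 elements).


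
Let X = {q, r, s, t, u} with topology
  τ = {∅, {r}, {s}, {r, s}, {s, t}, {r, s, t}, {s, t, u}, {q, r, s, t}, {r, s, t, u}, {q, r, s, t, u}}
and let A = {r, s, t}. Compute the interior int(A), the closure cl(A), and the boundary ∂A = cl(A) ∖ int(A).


int(A) = {r, s, t}, cl(A) = {q, r, s, t, u}, ∂A = {q, u}.

Closed sets in (X, τ) are complements of opens:
  closed(X, τ) = {∅, {q}, {u}, {q, r}, {q, u}, {q, r, u}, {q, t, u}, {q, r, t, u}, {q, s, t, u}, {q, r, s, t, u}}.
int(A) = ⋃ {U ∈ τ : U ⊆ A}. Opens contained in A: ∅, {r}, {s}, {r, s}, {s, t}, {r, s, t}.
Taking the union of these: int(A) = {r, s, t}.
cl(A) = ⋂ {C closed : A ⊆ C}. Closed sets containing A: {q, r, s, t, u}.
Intersecting these: cl(A) = {q, r, s, t, u}.
∂A = cl(A) ∖ int(A) = {q, r, s, t, u} ∖ {r, s, t} = {q, u}.


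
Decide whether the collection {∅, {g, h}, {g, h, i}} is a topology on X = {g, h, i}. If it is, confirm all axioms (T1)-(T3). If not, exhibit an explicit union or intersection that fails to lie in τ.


τ IS a topology on X.

Axiom (T1): ∅ ∈ τ? Yes; X ∈ τ? Yes.
Axiom (T2/T3): check pairwise unions and intersections of members of τ.
All pairwise intersections and unions checked — each lies in τ. Therefore τ satisfies (T1), (T2), (T3): it IS a topology on X.


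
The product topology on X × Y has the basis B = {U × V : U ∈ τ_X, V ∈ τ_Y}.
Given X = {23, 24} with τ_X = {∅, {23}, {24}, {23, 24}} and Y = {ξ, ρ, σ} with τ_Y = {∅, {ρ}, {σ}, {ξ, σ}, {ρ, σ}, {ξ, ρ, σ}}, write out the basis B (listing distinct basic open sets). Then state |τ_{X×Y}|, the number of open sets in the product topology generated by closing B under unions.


Basis B = {∅ × ∅, {23} × {ρ}, {23} × {σ}, {24} × {ρ}, {24} × {σ}, {23} × {ξ, σ}, {23} × {ρ, σ}, {23, 24} × {ρ}, {23, 24} × {σ}, {24} × {ξ, σ}, {24} × {ρ, σ}, {23} × {ξ, ρ, σ}, {24} × {ξ, ρ, σ}, {23, 24} × {ξ, σ}, {23, 24} × {ρ, σ}, {23, 24} × {ξ, ρ, σ}}; |τ_{X×Y}| = 36.

Enumerate products U × V with U ∈ τ_X, V ∈ τ_Y (deduplicated):
  ∅ × ∅ = {} (∅)
  {23} × {ρ} = {(23,ρ)}
  {23} × {σ} = {(23,σ)}
  {24} × {ρ} = {(24,ρ)}
  {24} × {σ} = {(24,σ)}
  {23} × {ξ, σ} = {(23,ξ), (23,σ)}
  {23} × {ρ, σ} = {(23,ρ), (23,σ)}
  {23, 24} × {ρ} = {(23,ρ), (24,ρ)}
  {23, 24} × {σ} = {(23,σ), (24,σ)}
  {24} × {ξ, σ} = {(24,ξ), (24,σ)}
  {24} × {ρ, σ} = {(24,ρ), (24,σ)}
  {23} × {ξ, ρ, σ} = {(23,ξ), (23,ρ), (23,σ)}
  {24} × {ξ, ρ, σ} = {(24,ξ), (24,ρ), (24,σ)}
  {23, 24} × {ξ, σ} = {(23,ξ), (23,σ), (24,ξ), (24,σ)}
  {23, 24} × {ρ, σ} = {(23,ρ), (23,σ), (24,ρ), (24,σ)}
  {23, 24} × {ξ, ρ, σ} = {(23,ξ), (23,ρ), (23,σ), (24,ξ), (24,ρ), (24,σ)}
These 16 distinct sets form the basis B.
Close under arbitrary unions to get τ_{X×Y}; counting gives |τ_{X×Y}| = 36.


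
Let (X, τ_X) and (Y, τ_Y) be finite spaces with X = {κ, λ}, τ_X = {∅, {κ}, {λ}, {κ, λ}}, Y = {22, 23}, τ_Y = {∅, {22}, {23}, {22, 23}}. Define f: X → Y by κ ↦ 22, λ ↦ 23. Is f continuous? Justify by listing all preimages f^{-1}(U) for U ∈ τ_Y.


f IS continuous.

Compute f^{-1}(U) for each U ∈ τ_Y:
  U = ∅: f^{-1}(U) = ∅ ∈ τ_X ✓.
  U = {22}: f^{-1}(U) = {κ} ∈ τ_X ✓.
  U = {23}: f^{-1}(U) = {λ} ∈ τ_X ✓.
  U = {22, 23}: f^{-1}(U) = {κ, λ} ∈ τ_X ✓.
Every preimage lies in τ_X, so f IS continuous.


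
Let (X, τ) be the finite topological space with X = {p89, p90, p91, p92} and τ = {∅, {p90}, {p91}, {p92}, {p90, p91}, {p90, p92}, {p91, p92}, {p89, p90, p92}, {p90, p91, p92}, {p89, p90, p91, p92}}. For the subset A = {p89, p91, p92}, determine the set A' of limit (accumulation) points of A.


A' = {p89}

For each x ∈ X, list the open sets U ∈ τ with x ∈ U, then check whether U ∩ (A ∖ {x}) ≠ ∅ for every such U.
  x = p89: opens ∋ x are {p89, p90, p92}, {p89, p90, p91, p92}; each meets A ∖ {p89}, so x IS a limit point.
  x = p90: open {p90} ∋ x has {p90} ∩ (A ∖ {p90}) = ∅, so x is NOT a limit point.
  x = p91: open {p91} ∋ x has {p91} ∩ (A ∖ {p91}) = ∅, so x is NOT a limit point.
  x = p92: open {p92} ∋ x has {p92} ∩ (A ∖ {p92}) = ∅, so x is NOT a limit point.
Collecting: A' = {p89}.


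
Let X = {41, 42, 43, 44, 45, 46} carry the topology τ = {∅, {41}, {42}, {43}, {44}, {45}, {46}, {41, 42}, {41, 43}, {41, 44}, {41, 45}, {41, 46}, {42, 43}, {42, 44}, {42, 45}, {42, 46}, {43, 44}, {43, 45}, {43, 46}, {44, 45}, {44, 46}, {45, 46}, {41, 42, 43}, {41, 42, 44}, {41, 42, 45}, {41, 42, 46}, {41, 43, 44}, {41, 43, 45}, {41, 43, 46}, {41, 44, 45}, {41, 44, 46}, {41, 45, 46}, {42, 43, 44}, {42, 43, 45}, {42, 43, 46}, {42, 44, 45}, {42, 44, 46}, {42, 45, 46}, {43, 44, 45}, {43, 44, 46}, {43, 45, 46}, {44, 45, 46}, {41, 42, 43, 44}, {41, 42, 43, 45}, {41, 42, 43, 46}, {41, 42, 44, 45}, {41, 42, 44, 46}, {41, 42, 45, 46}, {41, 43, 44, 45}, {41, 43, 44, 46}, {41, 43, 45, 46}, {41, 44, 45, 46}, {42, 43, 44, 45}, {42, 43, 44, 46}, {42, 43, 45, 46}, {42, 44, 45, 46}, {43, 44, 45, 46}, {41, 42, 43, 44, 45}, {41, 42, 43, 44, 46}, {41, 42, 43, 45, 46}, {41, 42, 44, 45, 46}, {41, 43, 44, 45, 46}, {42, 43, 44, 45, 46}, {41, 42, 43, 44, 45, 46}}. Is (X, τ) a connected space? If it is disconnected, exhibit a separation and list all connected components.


(X, τ) is disconnected; components = [{41}, {42}, {43}, {44}, {45}, {46}].

Find clopen sets (U ∈ τ with X ∖ U ∈ τ):
  U = ∅, X ∖ U = {41, 42, 43, 44, 45, 46} — both open, so U is clopen.
  U = {41}, X ∖ U = {42, 43, 44, 45, 46} — both open, so U is clopen.
  U = {42}, X ∖ U = {41, 43, 44, 45, 46} — both open, so U is clopen.
  U = {43}, X ∖ U = {41, 42, 44, 45, 46} — both open, so U is clopen.
  U = {44}, X ∖ U = {41, 42, 43, 45, 46} — both open, so U is clopen.
  U = {45}, X ∖ U = {41, 42, 43, 44, 46} — both open, so U is clopen.
  U = {46}, X ∖ U = {41, 42, 43, 44, 45} — both open, so U is clopen.
  U = {41, 42}, X ∖ U = {43, 44, 45, 46} — both open, so U is clopen.
  U = {41, 43}, X ∖ U = {42, 44, 45, 46} — both open, so U is clopen.
  U = {41, 44}, X ∖ U = {42, 43, 45, 46} — both open, so U is clopen.
  U = {41, 45}, X ∖ U = {42, 43, 44, 46} — both open, so U is clopen.
  U = {41, 46}, X ∖ U = {42, 43, 44, 45} — both open, so U is clopen.
  U = {42, 43}, X ∖ U = {41, 44, 45, 46} — both open, so U is clopen.
  U = {42, 44}, X ∖ U = {41, 43, 45, 46} — both open, so U is clopen.
  U = {42, 45}, X ∖ U = {41, 43, 44, 46} — both open, so U is clopen.
  U = {42, 46}, X ∖ U = {41, 43, 44, 45} — both open, so U is clopen.
  U = {43, 44}, X ∖ U = {41, 42, 45, 46} — both open, so U is clopen.
  U = {43, 45}, X ∖ U = {41, 42, 44, 46} — both open, so U is clopen.
  U = {43, 46}, X ∖ U = {41, 42, 44, 45} — both open, so U is clopen.
  U = {44, 45}, X ∖ U = {41, 42, 43, 46} — both open, so U is clopen.
  U = {44, 46}, X ∖ U = {41, 42, 43, 45} — both open, so U is clopen.
  U = {45, 46}, X ∖ U = {41, 42, 43, 44} — both open, so U is clopen.
  U = {41, 42, 43}, X ∖ U = {44, 45, 46} — both open, so U is clopen.
  U = {41, 42, 44}, X ∖ U = {43, 45, 46} — both open, so U is clopen.
  U = {41, 42, 45}, X ∖ U = {43, 44, 46} — both open, so U is clopen.
  U = {41, 42, 46}, X ∖ U = {43, 44, 45} — both open, so U is clopen.
  U = {41, 43, 44}, X ∖ U = {42, 45, 46} — both open, so U is clopen.
  U = {41, 43, 45}, X ∖ U = {42, 44, 46} — both open, so U is clopen.
  U = {41, 43, 46}, X ∖ U = {42, 44, 45} — both open, so U is clopen.
  U = {41, 44, 45}, X ∖ U = {42, 43, 46} — both open, so U is clopen.
  U = {41, 44, 46}, X ∖ U = {42, 43, 45} — both open, so U is clopen.
  U = {41, 45, 46}, X ∖ U = {42, 43, 44} — both open, so U is clopen.
  U = {42, 43, 44}, X ∖ U = {41, 45, 46} — both open, so U is clopen.
  U = {42, 43, 45}, X ∖ U = {41, 44, 46} — both open, so U is clopen.
  U = {42, 43, 46}, X ∖ U = {41, 44, 45} — both open, so U is clopen.
  U = {42, 44, 45}, X ∖ U = {41, 43, 46} — both open, so U is clopen.
  U = {42, 44, 46}, X ∖ U = {41, 43, 45} — both open, so U is clopen.
  U = {42, 45, 46}, X ∖ U = {41, 43, 44} — both open, so U is clopen.
  U = {43, 44, 45}, X ∖ U = {41, 42, 46} — both open, so U is clopen.
  U = {43, 44, 46}, X ∖ U = {41, 42, 45} — both open, so U is clopen.
  U = {43, 45, 46}, X ∖ U = {41, 42, 44} — both open, so U is clopen.
  U = {44, 45, 46}, X ∖ U = {41, 42, 43} — both open, so U is clopen.
  U = {41, 42, 43, 44}, X ∖ U = {45, 46} — both open, so U is clopen.
  U = {41, 42, 43, 45}, X ∖ U = {44, 46} — both open, so U is clopen.
  U = {41, 42, 43, 46}, X ∖ U = {44, 45} — both open, so U is clopen.
  U = {41, 42, 44, 45}, X ∖ U = {43, 46} — both open, so U is clopen.
  U = {41, 42, 44, 46}, X ∖ U = {43, 45} — both open, so U is clopen.
  U = {41, 42, 45, 46}, X ∖ U = {43, 44} — both open, so U is clopen.
  U = {41, 43, 44, 45}, X ∖ U = {42, 46} — both open, so U is clopen.
  U = {41, 43, 44, 46}, X ∖ U = {42, 45} — both open, so U is clopen.
  U = {41, 43, 45, 46}, X ∖ U = {42, 44} — both open, so U is clopen.
  U = {41, 44, 45, 46}, X ∖ U = {42, 43} — both open, so U is clopen.
  U = {42, 43, 44, 45}, X ∖ U = {41, 46} — both open, so U is clopen.
  U = {42, 43, 44, 46}, X ∖ U = {41, 45} — both open, so U is clopen.
  U = {42, 43, 45, 46}, X ∖ U = {41, 44} — both open, so U is clopen.
  U = {42, 44, 45, 46}, X ∖ U = {41, 43} — both open, so U is clopen.
  U = {43, 44, 45, 46}, X ∖ U = {41, 42} — both open, so U is clopen.
  U = {41, 42, 43, 44, 45}, X ∖ U = {46} — both open, so U is clopen.
  U = {41, 42, 43, 44, 46}, X ∖ U = {45} — both open, so U is clopen.
  U = {41, 42, 43, 45, 46}, X ∖ U = {44} — both open, so U is clopen.
  U = {41, 42, 44, 45, 46}, X ∖ U = {43} — both open, so U is clopen.
  U = {41, 43, 44, 45, 46}, X ∖ U = {42} — both open, so U is clopen.
  U = {42, 43, 44, 45, 46}, X ∖ U = {41} — both open, so U is clopen.
  U = {41, 42, 43, 44, 45, 46}, X ∖ U = ∅ — both open, so U is clopen.
Nontrivial clopen(s) exist: e.g. {41, 43, 44, 45}. So (X, τ) is disconnected.
Compute connected components by grouping points that agree on all clopens:
  component: {41}
  component: {42}
  component: {43}
  component: {44}
  component: {45}
  component: {46}
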